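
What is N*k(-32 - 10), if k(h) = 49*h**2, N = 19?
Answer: 1642284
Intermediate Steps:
N*k(-32 - 10) = 19*(49*(-32 - 10)**2) = 19*(49*(-42)**2) = 19*(49*1764) = 19*86436 = 1642284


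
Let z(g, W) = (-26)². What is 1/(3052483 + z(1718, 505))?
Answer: 1/3053159 ≈ 3.2753e-7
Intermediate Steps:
z(g, W) = 676
1/(3052483 + z(1718, 505)) = 1/(3052483 + 676) = 1/3053159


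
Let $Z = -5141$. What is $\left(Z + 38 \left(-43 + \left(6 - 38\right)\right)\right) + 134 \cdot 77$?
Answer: $2327$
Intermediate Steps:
$\left(Z + 38 \left(-43 + \left(6 - 38\right)\right)\right) + 134 \cdot 77 = \left(-5141 + 38 \left(-43 + \left(6 - 38\right)\right)\right) + 134 \cdot 77 = \left(-5141 + 38 \left(-43 - 32\right)\right) + 10318 = \left(-5141 + 38 \left(-75\right)\right) + 10318 = \left(-5141 - 2850\right) + 10318 = -7991 + 10318 = 2327$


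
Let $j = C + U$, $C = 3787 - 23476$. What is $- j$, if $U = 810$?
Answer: $18879$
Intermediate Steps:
$C = -19689$ ($C = 3787 - 23476 = -19689$)
$j = -18879$ ($j = -19689 + 810 = -18879$)
$- j = \left(-1\right) \left(-18879\right) = 18879$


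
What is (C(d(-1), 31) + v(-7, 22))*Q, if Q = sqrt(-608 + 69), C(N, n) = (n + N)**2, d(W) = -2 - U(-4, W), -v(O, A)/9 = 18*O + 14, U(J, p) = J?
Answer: 14679*I*sqrt(11) ≈ 48685.0*I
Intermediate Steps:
v(O, A) = -126 - 162*O (v(O, A) = -9*(18*O + 14) = -9*(14 + 18*O) = -126 - 162*O)
d(W) = 2 (d(W) = -2 - 1*(-4) = -2 + 4 = 2)
C(N, n) = (N + n)**2
Q = 7*I*sqrt(11) (Q = sqrt(-539) = 7*I*sqrt(11) ≈ 23.216*I)
(C(d(-1), 31) + v(-7, 22))*Q = ((2 + 31)**2 + (-126 - 162*(-7)))*(7*I*sqrt(11)) = (33**2 + (-126 + 1134))*(7*I*sqrt(11)) = (1089 + 1008)*(7*I*sqrt(11)) = 2097*(7*I*sqrt(11)) = 14679*I*sqrt(11)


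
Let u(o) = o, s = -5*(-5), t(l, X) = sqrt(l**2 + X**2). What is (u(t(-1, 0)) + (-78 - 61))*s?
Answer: -3450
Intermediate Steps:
t(l, X) = sqrt(X**2 + l**2)
s = 25
(u(t(-1, 0)) + (-78 - 61))*s = (sqrt(0**2 + (-1)**2) + (-78 - 61))*25 = (sqrt(0 + 1) - 139)*25 = (sqrt(1) - 139)*25 = (1 - 139)*25 = -138*25 = -3450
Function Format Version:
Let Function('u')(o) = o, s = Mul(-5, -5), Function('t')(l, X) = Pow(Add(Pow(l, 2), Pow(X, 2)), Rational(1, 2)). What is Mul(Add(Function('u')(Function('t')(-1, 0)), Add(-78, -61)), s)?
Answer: -3450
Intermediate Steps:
Function('t')(l, X) = Pow(Add(Pow(X, 2), Pow(l, 2)), Rational(1, 2))
s = 25
Mul(Add(Function('u')(Function('t')(-1, 0)), Add(-78, -61)), s) = Mul(Add(Pow(Add(Pow(0, 2), Pow(-1, 2)), Rational(1, 2)), Add(-78, -61)), 25) = Mul(Add(Pow(Add(0, 1), Rational(1, 2)), -139), 25) = Mul(Add(Pow(1, Rational(1, 2)), -139), 25) = Mul(Add(1, -139), 25) = Mul(-138, 25) = -3450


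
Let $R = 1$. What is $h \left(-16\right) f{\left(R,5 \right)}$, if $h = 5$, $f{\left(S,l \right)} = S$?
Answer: $-80$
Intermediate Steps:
$h \left(-16\right) f{\left(R,5 \right)} = 5 \left(-16\right) 1 = \left(-80\right) 1 = -80$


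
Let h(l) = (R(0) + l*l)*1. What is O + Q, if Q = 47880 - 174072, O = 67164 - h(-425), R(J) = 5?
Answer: -239658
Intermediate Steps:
h(l) = 5 + l² (h(l) = (5 + l*l)*1 = (5 + l²)*1 = 5 + l²)
O = -113466 (O = 67164 - (5 + (-425)²) = 67164 - (5 + 180625) = 67164 - 1*180630 = 67164 - 180630 = -113466)
Q = -126192
O + Q = -113466 - 126192 = -239658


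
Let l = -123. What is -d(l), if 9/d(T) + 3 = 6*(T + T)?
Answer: 3/493 ≈ 0.0060852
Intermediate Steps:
d(T) = 9/(-3 + 12*T) (d(T) = 9/(-3 + 6*(T + T)) = 9/(-3 + 6*(2*T)) = 9/(-3 + 12*T))
-d(l) = -3/(-1 + 4*(-123)) = -3/(-1 - 492) = -3/(-493) = -3*(-1)/493 = -1*(-3/493) = 3/493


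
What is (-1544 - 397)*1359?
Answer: -2637819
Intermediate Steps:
(-1544 - 397)*1359 = -1941*1359 = -2637819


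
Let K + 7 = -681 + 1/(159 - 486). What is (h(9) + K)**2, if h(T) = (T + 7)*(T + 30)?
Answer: 438023041/106929 ≈ 4096.4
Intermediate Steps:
h(T) = (7 + T)*(30 + T)
K = -224977/327 (K = -7 + (-681 + 1/(159 - 486)) = -7 + (-681 + 1/(-327)) = -7 + (-681 - 1/327) = -7 - 222688/327 = -224977/327 ≈ -688.00)
(h(9) + K)**2 = ((210 + 9**2 + 37*9) - 224977/327)**2 = ((210 + 81 + 333) - 224977/327)**2 = (624 - 224977/327)**2 = (-20929/327)**2 = 438023041/106929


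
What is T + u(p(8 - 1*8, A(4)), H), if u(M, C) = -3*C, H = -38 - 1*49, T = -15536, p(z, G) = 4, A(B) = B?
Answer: -15275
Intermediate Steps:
H = -87 (H = -38 - 49 = -87)
T + u(p(8 - 1*8, A(4)), H) = -15536 - 3*(-87) = -15536 + 261 = -15275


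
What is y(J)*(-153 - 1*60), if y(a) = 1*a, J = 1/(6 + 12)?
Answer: -71/6 ≈ -11.833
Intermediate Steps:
J = 1/18 ≈ 0.055556
y(a) = a
y(J)*(-153 - 1*60) = (-153 - 1*60)/18 = (-153 - 60)/18 = (1/18)*(-213) = -71/6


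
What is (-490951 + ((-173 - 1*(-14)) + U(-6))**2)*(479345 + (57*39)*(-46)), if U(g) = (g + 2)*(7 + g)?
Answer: -175112415234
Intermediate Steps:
U(g) = (2 + g)*(7 + g)
(-490951 + ((-173 - 1*(-14)) + U(-6))**2)*(479345 + (57*39)*(-46)) = (-490951 + ((-173 - 1*(-14)) + (14 + (-6)**2 + 9*(-6)))**2)*(479345 + (57*39)*(-46)) = (-490951 + ((-173 + 14) + (14 + 36 - 54))**2)*(479345 + 2223*(-46)) = (-490951 + (-159 - 4)**2)*(479345 - 102258) = (-490951 + (-163)**2)*377087 = (-490951 + 26569)*377087 = -464382*377087 = -175112415234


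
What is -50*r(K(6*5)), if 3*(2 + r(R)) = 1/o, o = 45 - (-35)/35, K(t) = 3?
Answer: 6875/69 ≈ 99.638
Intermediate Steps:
o = 46 (o = 45 - (-35)/35 = 45 - 1*(-1) = 45 + 1 = 46)
r(R) = -275/138 (r(R) = -2 + (1/3)/46 = -2 + (1/3)*(1/46) = -2 + 1/138 = -275/138)
-50*r(K(6*5)) = -50*(-275/138) = 6875/69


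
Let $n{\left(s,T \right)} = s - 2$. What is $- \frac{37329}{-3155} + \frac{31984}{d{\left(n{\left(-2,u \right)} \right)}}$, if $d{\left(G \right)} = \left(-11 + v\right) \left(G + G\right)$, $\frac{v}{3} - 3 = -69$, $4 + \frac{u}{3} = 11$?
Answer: $\frac{20415451}{659395} \approx 30.961$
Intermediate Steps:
$u = 21$ ($u = -12 + 3 \cdot 11 = -12 + 33 = 21$)
$n{\left(s,T \right)} = -2 + s$ ($n{\left(s,T \right)} = s - 2 = -2 + s$)
$v = -198$ ($v = 9 + 3 \left(-69\right) = 9 - 207 = -198$)
$d{\left(G \right)} = - 418 G$ ($d{\left(G \right)} = \left(-11 - 198\right) \left(G + G\right) = - 209 \cdot 2 G = - 418 G$)
$- \frac{37329}{-3155} + \frac{31984}{d{\left(n{\left(-2,u \right)} \right)}} = - \frac{37329}{-3155} + \frac{31984}{\left(-418\right) \left(-2 - 2\right)} = \left(-37329\right) \left(- \frac{1}{3155}\right) + \frac{31984}{\left(-418\right) \left(-4\right)} = \frac{37329}{3155} + \frac{31984}{1672} = \frac{37329}{3155} + 31984 \cdot \frac{1}{1672} = \frac{37329}{3155} + \frac{3998}{209} = \frac{20415451}{659395}$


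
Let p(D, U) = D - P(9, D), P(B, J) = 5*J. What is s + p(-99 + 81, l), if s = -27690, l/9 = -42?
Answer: -27618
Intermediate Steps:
l = -378 (l = 9*(-42) = -378)
p(D, U) = -4*D (p(D, U) = D - 5*D = -4*D)
s + p(-99 + 81, l) = -27690 - 4*(-99 + 81) = -27690 - 4*(-18) = -27690 + 72 = -27618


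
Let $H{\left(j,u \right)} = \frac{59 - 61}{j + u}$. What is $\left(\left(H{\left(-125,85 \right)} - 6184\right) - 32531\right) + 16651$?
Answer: $- \frac{441279}{20} \approx -22064.0$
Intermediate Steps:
$H{\left(j,u \right)} = - \frac{2}{j + u}$
$\left(\left(H{\left(-125,85 \right)} - 6184\right) - 32531\right) + 16651 = \left(\left(- \frac{2}{-125 + 85} - 6184\right) - 32531\right) + 16651 = \left(\left(- \frac{2}{-40} - 6184\right) - 32531\right) + 16651 = \left(\left(\left(-2\right) \left(- \frac{1}{40}\right) - 6184\right) - 32531\right) + 16651 = \left(\left(\frac{1}{20} - 6184\right) - 32531\right) + 16651 = \left(- \frac{123679}{20} - 32531\right) + 16651 = - \frac{774299}{20} + 16651 = - \frac{441279}{20}$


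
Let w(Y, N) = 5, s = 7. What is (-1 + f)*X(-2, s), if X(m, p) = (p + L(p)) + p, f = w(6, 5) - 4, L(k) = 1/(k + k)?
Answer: 0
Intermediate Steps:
L(k) = 1/(2*k)
f = 1 (f = 5 - 4 = 1)
X(m, p) = 1/(2*p) + 2*p (X(m, p) = (p + 1/(2*p)) + p = 1/(2*p) + 2*p)
(-1 + f)*X(-2, s) = (-1 + 1)*((½)/7 + 2*7) = 0*((½)*(⅐) + 14) = 0*(1/14 + 14) = 0*(197/14) = 0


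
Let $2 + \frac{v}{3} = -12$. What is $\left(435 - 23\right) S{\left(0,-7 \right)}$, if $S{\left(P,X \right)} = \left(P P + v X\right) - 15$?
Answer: $114948$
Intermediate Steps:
$v = -42$ ($v = -6 + 3 \left(-12\right) = -6 - 36 = -42$)
$S{\left(P,X \right)} = -15 + P^{2} - 42 X$ ($S{\left(P,X \right)} = \left(P P - 42 X\right) - 15 = \left(P^{2} - 42 X\right) - 15 = -15 + P^{2} - 42 X$)
$\left(435 - 23\right) S{\left(0,-7 \right)} = \left(435 - 23\right) \left(-15 + 0^{2} - -294\right) = 412 \left(-15 + 0 + 294\right) = 412 \cdot 279 = 114948$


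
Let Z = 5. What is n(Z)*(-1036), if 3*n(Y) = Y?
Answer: -5180/3 ≈ -1726.7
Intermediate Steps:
n(Y) = Y/3
n(Z)*(-1036) = ((1/3)*5)*(-1036) = (5/3)*(-1036) = -5180/3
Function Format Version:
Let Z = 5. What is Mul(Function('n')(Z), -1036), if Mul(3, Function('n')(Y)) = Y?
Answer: Rational(-5180, 3) ≈ -1726.7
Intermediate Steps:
Function('n')(Y) = Mul(Rational(1, 3), Y)
Mul(Function('n')(Z), -1036) = Mul(Mul(Rational(1, 3), 5), -1036) = Mul(Rational(5, 3), -1036) = Rational(-5180, 3)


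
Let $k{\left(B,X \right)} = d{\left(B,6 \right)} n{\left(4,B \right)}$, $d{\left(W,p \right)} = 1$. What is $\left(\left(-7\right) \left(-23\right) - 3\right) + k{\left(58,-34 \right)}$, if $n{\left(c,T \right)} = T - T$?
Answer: $158$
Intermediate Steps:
$n{\left(c,T \right)} = 0$
$k{\left(B,X \right)} = 0$ ($k{\left(B,X \right)} = 1 \cdot 0 = 0$)
$\left(\left(-7\right) \left(-23\right) - 3\right) + k{\left(58,-34 \right)} = \left(\left(-7\right) \left(-23\right) - 3\right) + 0 = \left(161 - 3\right) + 0 = 158 + 0 = 158$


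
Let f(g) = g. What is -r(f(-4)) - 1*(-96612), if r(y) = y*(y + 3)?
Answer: 96608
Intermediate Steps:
r(y) = y*(3 + y)
-r(f(-4)) - 1*(-96612) = -(-4)*(3 - 4) - 1*(-96612) = -(-4)*(-1) + 96612 = -1*4 + 96612 = -4 + 96612 = 96608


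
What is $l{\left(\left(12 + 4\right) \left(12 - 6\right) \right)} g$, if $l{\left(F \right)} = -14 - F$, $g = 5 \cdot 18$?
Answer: $-9900$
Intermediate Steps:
$g = 90$
$l{\left(\left(12 + 4\right) \left(12 - 6\right) \right)} g = \left(-14 - \left(12 + 4\right) \left(12 - 6\right)\right) 90 = \left(-14 - 16 \cdot 6\right) 90 = \left(-14 - 96\right) 90 = \left(-110\right) 90 = -9900$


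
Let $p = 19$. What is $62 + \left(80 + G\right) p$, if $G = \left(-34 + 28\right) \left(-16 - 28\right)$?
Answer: $6598$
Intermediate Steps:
$G = 264$ ($G = \left(-6\right) \left(-44\right) = 264$)
$62 + \left(80 + G\right) p = 62 + \left(80 + 264\right) 19 = 62 + 344 \cdot 19 = 62 + 6536 = 6598$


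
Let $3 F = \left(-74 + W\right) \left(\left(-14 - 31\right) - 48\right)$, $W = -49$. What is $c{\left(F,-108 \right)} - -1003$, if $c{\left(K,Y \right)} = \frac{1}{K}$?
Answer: $\frac{3824440}{3813} \approx 1003.0$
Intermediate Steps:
$F = 3813$ ($F = \frac{\left(-74 - 49\right) \left(\left(-14 - 31\right) - 48\right)}{3} = \frac{\left(-123\right) \left(\left(-14 - 31\right) - 48\right)}{3} = \frac{\left(-123\right) \left(-45 - 48\right)}{3} = \frac{\left(-123\right) \left(-93\right)}{3} = \frac{1}{3} \cdot 11439 = 3813$)
$c{\left(F,-108 \right)} - -1003 = \frac{1}{3813} - -1003 = \frac{1}{3813} + 1003 = \frac{3824440}{3813}$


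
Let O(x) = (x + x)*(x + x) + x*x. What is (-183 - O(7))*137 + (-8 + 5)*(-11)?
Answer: -58603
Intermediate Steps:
O(x) = 5*x² (O(x) = (2*x)*(2*x) + x² = 4*x² + x² = 5*x²)
(-183 - O(7))*137 + (-8 + 5)*(-11) = (-183 - 5*7²)*137 + (-8 + 5)*(-11) = (-183 - 5*49)*137 - 3*(-11) = (-183 - 1*245)*137 + 33 = (-183 - 245)*137 + 33 = -428*137 + 33 = -58636 + 33 = -58603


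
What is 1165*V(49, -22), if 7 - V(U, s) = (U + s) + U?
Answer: -80385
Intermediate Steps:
V(U, s) = 7 - s - 2*U (V(U, s) = 7 - ((U + s) + U) = 7 - (s + 2*U) = 7 + (-s - 2*U) = 7 - s - 2*U)
1165*V(49, -22) = 1165*(7 - 1*(-22) - 2*49) = 1165*(7 + 22 - 98) = 1165*(-69) = -80385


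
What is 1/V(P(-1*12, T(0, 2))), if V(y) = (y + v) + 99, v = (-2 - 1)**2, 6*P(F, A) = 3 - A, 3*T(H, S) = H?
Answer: 2/217 ≈ 0.0092166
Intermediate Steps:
T(H, S) = H/3
P(F, A) = 1/2 - A/6 (P(F, A) = (3 - A)/6 = 1/2 - A/6)
v = 9 (v = (-3)**2 = 9)
V(y) = 108 + y (V(y) = (y + 9) + 99 = (9 + y) + 99 = 108 + y)
1/V(P(-1*12, T(0, 2))) = 1/(108 + (1/2 - 0/18)) = 1/(108 + (1/2 - 1/6*0)) = 1/(108 + (1/2 + 0)) = 1/(108 + 1/2) = 1/(217/2) = 2/217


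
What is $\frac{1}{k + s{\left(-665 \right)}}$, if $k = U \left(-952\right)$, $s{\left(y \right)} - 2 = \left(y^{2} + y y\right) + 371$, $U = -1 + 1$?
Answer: $\frac{1}{884823} \approx 1.1302 \cdot 10^{-6}$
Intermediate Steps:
$U = 0$
$s{\left(y \right)} = 373 + 2 y^{2}$ ($s{\left(y \right)} = 2 + \left(\left(y^{2} + y y\right) + 371\right) = 2 + \left(\left(y^{2} + y^{2}\right) + 371\right) = 2 + \left(2 y^{2} + 371\right) = 2 + \left(371 + 2 y^{2}\right) = 373 + 2 y^{2}$)
$k = 0$ ($k = 0 \left(-952\right) = 0$)
$\frac{1}{k + s{\left(-665 \right)}} = \frac{1}{0 + \left(373 + 2 \left(-665\right)^{2}\right)} = \frac{1}{0 + \left(373 + 2 \cdot 442225\right)} = \frac{1}{0 + \left(373 + 884450\right)} = \frac{1}{0 + 884823} = \frac{1}{884823}$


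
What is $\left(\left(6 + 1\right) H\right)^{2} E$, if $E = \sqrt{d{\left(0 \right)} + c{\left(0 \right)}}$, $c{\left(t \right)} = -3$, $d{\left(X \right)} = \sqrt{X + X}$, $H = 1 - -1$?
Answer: $196 i \sqrt{3} \approx 339.48 i$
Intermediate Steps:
$H = 2$ ($H = 1 + 1 = 2$)
$d{\left(X \right)} = \sqrt{2} \sqrt{X}$ ($d{\left(X \right)} = \sqrt{2 X} = \sqrt{2} \sqrt{X}$)
$E = i \sqrt{3}$ ($E = \sqrt{\sqrt{2} \sqrt{0} - 3} = \sqrt{\sqrt{2} \cdot 0 - 3} = \sqrt{0 - 3} = \sqrt{-3} = i \sqrt{3} \approx 1.732 i$)
$\left(\left(6 + 1\right) H\right)^{2} E = \left(\left(6 + 1\right) 2\right)^{2} i \sqrt{3} = \left(7 \cdot 2\right)^{2} i \sqrt{3} = 14^{2} i \sqrt{3} = 196 i \sqrt{3}$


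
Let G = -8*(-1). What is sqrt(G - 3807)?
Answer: I*sqrt(3799) ≈ 61.636*I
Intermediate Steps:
G = 8
sqrt(G - 3807) = sqrt(8 - 3807) = sqrt(-3799) = I*sqrt(3799)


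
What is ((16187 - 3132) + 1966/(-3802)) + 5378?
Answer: 35040150/1901 ≈ 18432.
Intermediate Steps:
((16187 - 3132) + 1966/(-3802)) + 5378 = (13055 + 1966*(-1/3802)) + 5378 = (13055 - 983/1901) + 5378 = 24816572/1901 + 5378 = 35040150/1901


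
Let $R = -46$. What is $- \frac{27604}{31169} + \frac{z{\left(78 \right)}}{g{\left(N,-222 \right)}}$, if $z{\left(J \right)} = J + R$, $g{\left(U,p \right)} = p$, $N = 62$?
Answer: $- \frac{3562748}{3459759} \approx -1.0298$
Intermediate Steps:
$z{\left(J \right)} = -46 + J$ ($z{\left(J \right)} = J - 46 = -46 + J$)
$- \frac{27604}{31169} + \frac{z{\left(78 \right)}}{g{\left(N,-222 \right)}} = - \frac{27604}{31169} + \frac{-46 + 78}{-222} = \left(-27604\right) \frac{1}{31169} + 32 \left(- \frac{1}{222}\right) = - \frac{27604}{31169} - \frac{16}{111} = - \frac{3562748}{3459759}$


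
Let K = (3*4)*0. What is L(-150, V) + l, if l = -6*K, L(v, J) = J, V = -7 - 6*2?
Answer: -19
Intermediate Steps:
K = 0 (K = 12*0 = 0)
V = -19 (V = -7 - 12 = -19)
l = 0 (l = -6*0 = 0)
L(-150, V) + l = -19 + 0 = -19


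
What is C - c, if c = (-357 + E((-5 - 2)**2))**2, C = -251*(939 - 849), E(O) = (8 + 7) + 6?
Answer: -135486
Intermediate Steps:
E(O) = 21 (E(O) = 15 + 6 = 21)
C = -22590 (C = -251*90 = -22590)
c = 112896 (c = (-357 + 21)**2 = (-336)**2 = 112896)
C - c = -22590 - 1*112896 = -22590 - 112896 = -135486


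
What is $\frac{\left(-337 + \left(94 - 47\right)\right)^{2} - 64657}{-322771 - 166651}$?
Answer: $- \frac{19443}{489422} \approx -0.039726$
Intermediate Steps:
$\frac{\left(-337 + \left(94 - 47\right)\right)^{2} - 64657}{-322771 - 166651} = \frac{\left(-337 + 47\right)^{2} - 64657}{-489422} = \left(\left(-290\right)^{2} - 64657\right) \left(- \frac{1}{489422}\right) = \left(84100 - 64657\right) \left(- \frac{1}{489422}\right) = 19443 \left(- \frac{1}{489422}\right) = - \frac{19443}{489422}$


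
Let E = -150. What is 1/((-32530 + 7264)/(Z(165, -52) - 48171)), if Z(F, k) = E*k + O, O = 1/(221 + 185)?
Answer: 16390625/10257996 ≈ 1.5978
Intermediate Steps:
O = 1/406 ≈ 0.0024631
Z(F, k) = 1/406 - 150*k (Z(F, k) = -150*k + 1/406 = 1/406 - 150*k)
1/((-32530 + 7264)/(Z(165, -52) - 48171)) = 1/((-32530 + 7264)/((1/406 - 150*(-52)) - 48171)) = 1/(-25266/((1/406 + 7800) - 48171)) = 1/(-25266/(3166801/406 - 48171)) = 1/(-25266/(-16390625/406)) = 1/(-25266*(-406/16390625)) = 1/(10257996/16390625) = 16390625/10257996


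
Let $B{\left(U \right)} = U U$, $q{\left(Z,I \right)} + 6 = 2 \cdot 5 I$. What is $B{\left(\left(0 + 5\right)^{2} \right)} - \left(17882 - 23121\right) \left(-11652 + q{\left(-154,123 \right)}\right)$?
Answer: $-54631667$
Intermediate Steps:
$q{\left(Z,I \right)} = -6 + 10 I$ ($q{\left(Z,I \right)} = -6 + 2 \cdot 5 I = -6 + 10 I$)
$B{\left(U \right)} = U^{2}$
$B{\left(\left(0 + 5\right)^{2} \right)} - \left(17882 - 23121\right) \left(-11652 + q{\left(-154,123 \right)}\right) = \left(\left(0 + 5\right)^{2}\right)^{2} - \left(17882 - 23121\right) \left(-11652 + \left(-6 + 10 \cdot 123\right)\right) = \left(5^{2}\right)^{2} - - 5239 \left(-11652 + \left(-6 + 1230\right)\right) = 25^{2} - - 5239 \left(-11652 + 1224\right) = 625 - \left(-5239\right) \left(-10428\right) = 625 - 54632292 = -54631667$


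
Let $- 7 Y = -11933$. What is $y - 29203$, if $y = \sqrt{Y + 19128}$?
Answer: $-29203 + \frac{\sqrt{1020803}}{7} \approx -29059.0$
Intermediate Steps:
$Y = \frac{11933}{7}$ ($Y = \left(- \frac{1}{7}\right) \left(-11933\right) = \frac{11933}{7} \approx 1704.7$)
$y = \frac{\sqrt{1020803}}{7}$ ($y = \sqrt{\frac{11933}{7} + 19128} = \sqrt{\frac{145829}{7}} = \frac{\sqrt{1020803}}{7} \approx 144.34$)
$y - 29203 = \frac{\sqrt{1020803}}{7} - 29203 = -29203 + \frac{\sqrt{1020803}}{7}$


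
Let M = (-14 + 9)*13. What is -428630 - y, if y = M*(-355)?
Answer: -451705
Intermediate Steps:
M = -65 (M = -5*13 = -65)
y = 23075 (y = -65*(-355) = 23075)
-428630 - y = -428630 - 1*23075 = -428630 - 23075 = -451705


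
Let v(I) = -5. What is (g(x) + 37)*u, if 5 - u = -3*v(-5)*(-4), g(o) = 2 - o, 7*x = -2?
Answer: 17875/7 ≈ 2553.6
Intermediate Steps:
x = -2/7 (x = (1/7)*(-2) = -2/7 ≈ -0.28571)
u = 65 (u = 5 - (-3*(-5))*(-4) = 5 - 15*(-4) = 5 - 1*(-60) = 5 + 60 = 65)
(g(x) + 37)*u = ((2 - 1*(-2/7)) + 37)*65 = ((2 + 2/7) + 37)*65 = (16/7 + 37)*65 = (275/7)*65 = 17875/7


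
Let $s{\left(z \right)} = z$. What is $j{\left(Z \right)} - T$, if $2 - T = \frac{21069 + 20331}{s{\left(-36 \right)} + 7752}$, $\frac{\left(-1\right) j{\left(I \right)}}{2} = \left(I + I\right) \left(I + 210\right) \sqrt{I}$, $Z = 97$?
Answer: $\frac{2164}{643} - 119116 \sqrt{97} \approx -1.1732 \cdot 10^{6}$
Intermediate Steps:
$j{\left(I \right)} = - 4 I^{\frac{3}{2}} \left(210 + I\right)$ ($j{\left(I \right)} = - 2 \left(I + I\right) \left(I + 210\right) \sqrt{I} = - 2 \cdot 2 I \left(210 + I\right) \sqrt{I} = - 2 \cdot 2 I^{\frac{3}{2}} \left(210 + I\right) = - 4 I^{\frac{3}{2}} \left(210 + I\right)$)
$T = - \frac{2164}{643}$ ($T = 2 - \frac{21069 + 20331}{-36 + 7752} = 2 - \frac{41400}{7716} = 2 - 41400 \cdot \frac{1}{7716} = 2 - \frac{3450}{643} = - \frac{2164}{643} \approx -3.3655$)
$j{\left(Z \right)} - T = 4 \cdot 97^{\frac{3}{2}} \left(-210 - 97\right) - - \frac{2164}{643} = 4 \cdot 97 \sqrt{97} \left(-210 - 97\right) + \frac{2164}{643} = 4 \cdot 97 \sqrt{97} \left(-307\right) + \frac{2164}{643} = - 119116 \sqrt{97} + \frac{2164}{643} = \frac{2164}{643} - 119116 \sqrt{97}$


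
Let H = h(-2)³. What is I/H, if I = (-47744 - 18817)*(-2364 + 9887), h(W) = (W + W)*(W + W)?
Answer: -500738403/4096 ≈ -1.2225e+5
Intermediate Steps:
h(W) = 4*W² (h(W) = (2*W)*(2*W) = 4*W²)
I = -500738403 (I = -66561*7523 = -500738403)
H = 4096 (H = (4*(-2)²)³ = (4*4)³ = 16³ = 4096)
I/H = -500738403/4096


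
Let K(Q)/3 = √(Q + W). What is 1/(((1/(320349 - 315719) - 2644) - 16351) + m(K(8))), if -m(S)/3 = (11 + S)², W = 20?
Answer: -431181801970/8649259129323961 + 8489012400*√7/8649259129323961 ≈ -4.7255e-5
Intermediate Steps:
K(Q) = 3*√(20 + Q) (K(Q) = 3*√(Q + 20) = 3*√(20 + Q))
m(S) = -3*(11 + S)²
1/(((1/(320349 - 315719) - 2644) - 16351) + m(K(8))) = 1/(((1/(320349 - 315719) - 2644) - 16351) - 3*(11 + 3*√(20 + 8))²) = 1/(((1/4630 - 2644) - 16351) - 3*(11 + 3*√28)²) = 1/(((1/4630 - 2644) - 16351) - 3*(11 + 3*(2*√7))²) = 1/((-12241719/4630 - 16351) - 3*(11 + 6*√7)²) = 1/(-87946849/4630 - 3*(11 + 6*√7)²)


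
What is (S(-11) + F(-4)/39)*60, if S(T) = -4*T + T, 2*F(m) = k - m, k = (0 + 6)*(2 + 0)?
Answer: 25900/13 ≈ 1992.3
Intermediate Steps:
k = 12 (k = 6*2 = 12)
F(m) = 6 - m/2 (F(m) = (12 - m)/2 = 6 - m/2)
S(T) = -3*T
(S(-11) + F(-4)/39)*60 = (-3*(-11) + (6 - ½*(-4))/39)*60 = (33 + (6 + 2)*(1/39))*60 = (33 + 8*(1/39))*60 = (33 + 8/39)*60 = (1295/39)*60 = 25900/13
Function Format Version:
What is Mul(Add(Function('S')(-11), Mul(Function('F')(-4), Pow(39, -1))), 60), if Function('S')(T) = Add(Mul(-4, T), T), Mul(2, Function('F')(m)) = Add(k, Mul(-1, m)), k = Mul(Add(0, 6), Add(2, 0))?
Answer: Rational(25900, 13) ≈ 1992.3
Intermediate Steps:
k = 12 (k = Mul(6, 2) = 12)
Function('F')(m) = Add(6, Mul(Rational(-1, 2), m)) (Function('F')(m) = Mul(Rational(1, 2), Add(12, Mul(-1, m))) = Add(6, Mul(Rational(-1, 2), m)))
Function('S')(T) = Mul(-3, T)
Mul(Add(Function('S')(-11), Mul(Function('F')(-4), Pow(39, -1))), 60) = Mul(Add(Mul(-3, -11), Mul(Add(6, Mul(Rational(-1, 2), -4)), Pow(39, -1))), 60) = Mul(Add(33, Mul(Add(6, 2), Rational(1, 39))), 60) = Mul(Add(33, Mul(8, Rational(1, 39))), 60) = Mul(Add(33, Rational(8, 39)), 60) = Mul(Rational(1295, 39), 60) = Rational(25900, 13)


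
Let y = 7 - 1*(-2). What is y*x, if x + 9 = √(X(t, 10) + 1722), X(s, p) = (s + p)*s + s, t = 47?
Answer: -81 + 36*√278 ≈ 519.24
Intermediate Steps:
y = 9 (y = 7 + 2 = 9)
X(s, p) = s + s*(p + s) (X(s, p) = (p + s)*s + s = s*(p + s) + s = s + s*(p + s))
x = -9 + 4*√278 (x = -9 + √(47*(1 + 10 + 47) + 1722) = -9 + √(47*58 + 1722) = -9 + √(2726 + 1722) = -9 + √4448 = -9 + 4*√278 ≈ 57.693)
y*x = 9*(-9 + 4*√278) = -81 + 36*√278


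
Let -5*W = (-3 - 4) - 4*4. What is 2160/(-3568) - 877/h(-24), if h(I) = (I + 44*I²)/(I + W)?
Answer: 1879387/28231800 ≈ 0.066570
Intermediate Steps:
W = 23/5 (W = -((-3 - 4) - 4*4)/5 = -(-7 - 16)/5 = -⅕*(-23) = 23/5 ≈ 4.6000)
h(I) = (I + 44*I²)/(23/5 + I) (h(I) = (I + 44*I²)/(I + 23/5) = (I + 44*I²)/(23/5 + I))
2160/(-3568) - 877/h(-24) = 2160/(-3568) - 877*(-(23 + 5*(-24))/(120*(1 + 44*(-24)))) = 2160*(-1/3568) - 877*(-(23 - 120)/(120*(1 - 1056))) = -135/223 - 877/(5*(-24)*(-1055)/(-97)) = -135/223 - 877/(5*(-24)*(-1/97)*(-1055)) = -135/223 - 877/(-126600/97) = -135/223 - 877*(-97/126600) = -135/223 + 85069/126600 = 1879387/28231800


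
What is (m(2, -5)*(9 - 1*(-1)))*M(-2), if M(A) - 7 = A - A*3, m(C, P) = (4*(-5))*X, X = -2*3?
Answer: 13200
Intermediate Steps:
X = -6
m(C, P) = 120 (m(C, P) = (4*(-5))*(-6) = -20*(-6) = 120)
M(A) = 7 - 2*A (M(A) = 7 + (A - A*3) = 7 + (A - 3*A) = 7 - 2*A)
(m(2, -5)*(9 - 1*(-1)))*M(-2) = (120*(9 - 1*(-1)))*(7 - 2*(-2)) = (120*(9 + 1))*(7 + 4) = (120*10)*11 = 1200*11 = 13200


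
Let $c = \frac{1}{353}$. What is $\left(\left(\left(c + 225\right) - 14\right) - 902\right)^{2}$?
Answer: $\frac{59497942084}{124609} \approx 4.7748 \cdot 10^{5}$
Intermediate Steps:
$c = \frac{1}{353} \approx 0.0028329$
$\left(\left(\left(c + 225\right) - 14\right) - 902\right)^{2} = \left(\left(\left(\frac{1}{353} + 225\right) - 14\right) - 902\right)^{2} = \left(\left(\frac{79426}{353} - 14\right) - 902\right)^{2} = \left(\frac{74484}{353} - 902\right)^{2} = \left(- \frac{243922}{353}\right)^{2} = \frac{59497942084}{124609}$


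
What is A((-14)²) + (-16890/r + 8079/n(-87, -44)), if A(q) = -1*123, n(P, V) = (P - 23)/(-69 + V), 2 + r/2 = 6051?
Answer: 5439523503/665390 ≈ 8174.9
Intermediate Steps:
r = 12098 (r = -4 + 2*6051 = -4 + 12102 = 12098)
n(P, V) = (-23 + P)/(-69 + V)
A(q) = -123
A((-14)²) + (-16890/r + 8079/n(-87, -44)) = -123 + (-16890/12098 + 8079/(((-23 - 87)/(-69 - 44)))) = -123 + (-16890*1/12098 + 8079/((-110/(-113)))) = -123 + (-8445/6049 + 8079/((-1/113*(-110)))) = -123 + (-8445/6049 + 8079/(110/113)) = -123 + (-8445/6049 + 8079*(113/110)) = -123 + (-8445/6049 + 912927/110) = -123 + 5521366473/665390 = 5439523503/665390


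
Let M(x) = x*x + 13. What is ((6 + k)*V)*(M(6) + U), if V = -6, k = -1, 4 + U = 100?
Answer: -4350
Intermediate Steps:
U = 96 (U = -4 + 100 = 96)
M(x) = 13 + x² (M(x) = x² + 13 = 13 + x²)
((6 + k)*V)*(M(6) + U) = ((6 - 1)*(-6))*((13 + 6²) + 96) = (5*(-6))*((13 + 36) + 96) = -30*(49 + 96) = -30*145 = -4350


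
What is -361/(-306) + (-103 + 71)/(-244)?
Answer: 24469/18666 ≈ 1.3109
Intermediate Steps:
-361/(-306) + (-103 + 71)/(-244) = -361*(-1/306) - 32*(-1/244) = 361/306 + 8/61 = 24469/18666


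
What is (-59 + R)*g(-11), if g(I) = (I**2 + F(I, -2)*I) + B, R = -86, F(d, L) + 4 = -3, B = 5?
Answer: -29435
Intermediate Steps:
F(d, L) = -7 (F(d, L) = -4 - 3 = -7)
g(I) = 5 + I**2 - 7*I (g(I) = (I**2 - 7*I) + 5 = 5 + I**2 - 7*I)
(-59 + R)*g(-11) = (-59 - 86)*(5 + (-11)**2 - 7*(-11)) = -145*(5 + 121 + 77) = -145*203 = -29435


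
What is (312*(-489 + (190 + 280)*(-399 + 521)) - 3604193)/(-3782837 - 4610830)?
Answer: -14133319/8393667 ≈ -1.6838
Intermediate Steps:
(312*(-489 + (190 + 280)*(-399 + 521)) - 3604193)/(-3782837 - 4610830) = (312*(-489 + 470*122) - 3604193)/(-8393667) = (312*(-489 + 57340) - 3604193)*(-1/8393667) = (312*56851 - 3604193)*(-1/8393667) = (17737512 - 3604193)*(-1/8393667) = 14133319*(-1/8393667) = -14133319/8393667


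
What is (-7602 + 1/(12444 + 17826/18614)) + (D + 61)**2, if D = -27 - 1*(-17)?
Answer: -579241920914/115825221 ≈ -5001.0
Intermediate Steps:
D = -10 (D = -27 + 17 = -10)
(-7602 + 1/(12444 + 17826/18614)) + (D + 61)**2 = (-7602 + 1/(12444 + 17826/18614)) + (-10 + 61)**2 = (-7602 + 1/(12444 + 17826*(1/18614))) + 51**2 = (-7602 + 1/(12444 + 8913/9307)) + 2601 = (-7602 + 1/(115825221/9307)) + 2601 = (-7602 + 9307/115825221) + 2601 = -880503320735/115825221 + 2601 = -579241920914/115825221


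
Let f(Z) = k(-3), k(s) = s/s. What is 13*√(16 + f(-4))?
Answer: 13*√17 ≈ 53.600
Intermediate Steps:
k(s) = 1
f(Z) = 1
13*√(16 + f(-4)) = 13*√(16 + 1) = 13*√17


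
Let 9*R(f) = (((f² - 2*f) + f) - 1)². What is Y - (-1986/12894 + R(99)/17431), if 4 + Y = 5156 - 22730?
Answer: -6128312540038/337132971 ≈ -18178.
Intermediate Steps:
R(f) = (-1 + f² - f)²/9 (R(f) = (((f² - 2*f) + f) - 1)²/9 = ((f² - f) - 1)²/9 = (-1 + f² - f)²/9)
Y = -17578 (Y = -4 + (5156 - 22730) = -4 - 17574 = -17578)
Y - (-1986/12894 + R(99)/17431) = -17578 - (-1986/12894 + ((1 + 99 - 1*99²)²/9)/17431) = -17578 - (-1986*1/12894 + ((1 + 99 - 1*9801)²/9)*(1/17431)) = -17578 - (-331/2149 + ((1 + 99 - 9801)²/9)*(1/17431)) = -17578 - (-331/2149 + ((⅑)*(-9701)²)*(1/17431)) = -17578 - (-331/2149 + ((⅑)*94109401)*(1/17431)) = -17578 - (-331/2149 + (94109401/9)*(1/17431)) = -17578 - (-331/2149 + 94109401/156879) = -17578 - 1*202189175800/337132971 = -17578 - 202189175800/337132971 = -6128312540038/337132971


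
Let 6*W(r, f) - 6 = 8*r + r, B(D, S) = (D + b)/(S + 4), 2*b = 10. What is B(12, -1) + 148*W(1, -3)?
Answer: 1127/3 ≈ 375.67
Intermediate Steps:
b = 5 (b = (½)*10 = 5)
B(D, S) = (5 + D)/(4 + S) (B(D, S) = (D + 5)/(S + 4) = (5 + D)/(4 + S))
W(r, f) = 1 + 3*r/2 (W(r, f) = 1 + (8*r + r)/6 = 1 + (9*r)/6 = 1 + 3*r/2)
B(12, -1) + 148*W(1, -3) = (5 + 12)/(4 - 1) + 148*(1 + (3/2)*1) = 17/3 + 148*(1 + 3/2) = (⅓)*17 + 148*(5/2) = 17/3 + 370 = 1127/3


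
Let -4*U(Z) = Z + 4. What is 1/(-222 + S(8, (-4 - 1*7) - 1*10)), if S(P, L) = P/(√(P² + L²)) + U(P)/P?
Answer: -7187160/1598240609 - 512*√505/1598240609 ≈ -0.0045041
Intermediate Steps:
U(Z) = -1 - Z/4 (U(Z) = -(Z + 4)/4 = -(4 + Z)/4 = -1 - Z/4)
S(P, L) = P/√(L² + P²) + (-1 - P/4)/P (S(P, L) = P/(√(P² + L²)) + (-1 - P/4)/P = P/(√(L² + P²)) + (-1 - P/4)/P = P/√(L² + P²) + (-1 - P/4)/P)
1/(-222 + S(8, (-4 - 1*7) - 1*10)) = 1/(-222 + (-¼ - 1/8 + 8/√(((-4 - 1*7) - 1*10)² + 8²))) = 1/(-222 + (-¼ - 1*⅛ + 8/√(((-4 - 7) - 10)² + 64))) = 1/(-222 + (-¼ - ⅛ + 8/√((-11 - 10)² + 64))) = 1/(-222 + (-¼ - ⅛ + 8/√((-21)² + 64))) = 1/(-222 + (-¼ - ⅛ + 8/√(441 + 64))) = 1/(-222 + (-¼ - ⅛ + 8/√505)) = 1/(-222 + (-¼ - ⅛ + 8*(√505/505))) = 1/(-222 + (-¼ - ⅛ + 8*√505/505)) = 1/(-222 + (-3/8 + 8*√505/505)) = 1/(-1779/8 + 8*√505/505)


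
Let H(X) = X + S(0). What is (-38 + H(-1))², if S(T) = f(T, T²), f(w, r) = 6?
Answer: 1089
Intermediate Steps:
S(T) = 6
H(X) = 6 + X (H(X) = X + 6 = 6 + X)
(-38 + H(-1))² = (-38 + (6 - 1))² = (-38 + 5)² = (-33)² = 1089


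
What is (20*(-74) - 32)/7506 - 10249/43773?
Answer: -2650255/6084447 ≈ -0.43558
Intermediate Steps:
(20*(-74) - 32)/7506 - 10249/43773 = (-1480 - 32)*(1/7506) - 10249*1/43773 = -1512*1/7506 - 10249/43773 = -28/139 - 10249/43773 = -2650255/6084447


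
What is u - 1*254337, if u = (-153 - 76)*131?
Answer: -284336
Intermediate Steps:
u = -29999 (u = -229*131 = -29999)
u - 1*254337 = -29999 - 1*254337 = -29999 - 254337 = -284336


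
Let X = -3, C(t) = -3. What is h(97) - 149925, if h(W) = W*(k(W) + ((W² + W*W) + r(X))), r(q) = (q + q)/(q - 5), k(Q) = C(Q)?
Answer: 6700811/4 ≈ 1.6752e+6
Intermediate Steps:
k(Q) = -3
r(q) = 2*q/(-5 + q) (r(q) = (2*q)/(-5 + q) = 2*q/(-5 + q))
h(W) = W*(-9/4 + 2*W²) (h(W) = W*(-3 + ((W² + W*W) + 2*(-3)/(-5 - 3))) = W*(-3 + ((W² + W²) + 2*(-3)/(-8))) = W*(-3 + (2*W² + 2*(-3)*(-⅛))) = W*(-3 + (2*W² + ¾)) = W*(-3 + (¾ + 2*W²)) = W*(-9/4 + 2*W²))
h(97) - 149925 = (¼)*97*(-9 + 8*97²) - 149925 = (¼)*97*(-9 + 8*9409) - 149925 = (¼)*97*(-9 + 75272) - 149925 = (¼)*97*75263 - 149925 = 7300511/4 - 149925 = 6700811/4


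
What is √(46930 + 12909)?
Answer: √59839 ≈ 244.62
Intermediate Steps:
√(46930 + 12909) = √59839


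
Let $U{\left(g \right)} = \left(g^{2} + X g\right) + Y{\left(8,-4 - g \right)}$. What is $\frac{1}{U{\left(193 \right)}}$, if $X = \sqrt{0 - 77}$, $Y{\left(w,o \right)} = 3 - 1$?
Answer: $\frac{37251}{1390505174} - \frac{193 i \sqrt{77}}{1390505174} \approx 2.679 \cdot 10^{-5} - 1.218 \cdot 10^{-6} i$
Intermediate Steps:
$Y{\left(w,o \right)} = 2$ ($Y{\left(w,o \right)} = 3 - 1 = 2$)
$X = i \sqrt{77}$ ($X = \sqrt{-77} = i \sqrt{77} \approx 8.775 i$)
$U{\left(g \right)} = 2 + g^{2} + i g \sqrt{77}$ ($U{\left(g \right)} = \left(g^{2} + i \sqrt{77} g\right) + 2 = \left(g^{2} + i g \sqrt{77}\right) + 2 = 2 + g^{2} + i g \sqrt{77}$)
$\frac{1}{U{\left(193 \right)}} = \frac{1}{2 + 193^{2} + i 193 \sqrt{77}} = \frac{1}{2 + 37249 + 193 i \sqrt{77}} = \frac{1}{37251 + 193 i \sqrt{77}}$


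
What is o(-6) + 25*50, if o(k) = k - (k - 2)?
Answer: 1252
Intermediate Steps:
o(k) = 2 (o(k) = k - (-2 + k) = k + (2 - k) = 2)
o(-6) + 25*50 = 2 + 25*50 = 2 + 1250 = 1252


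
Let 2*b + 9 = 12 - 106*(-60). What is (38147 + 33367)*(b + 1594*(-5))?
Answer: -342444789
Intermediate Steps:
b = 6363/2 (b = -9/2 + (12 - 106*(-60))/2 = -9/2 + (12 + 6360)/2 = -9/2 + (½)*6372 = -9/2 + 3186 = 6363/2 ≈ 3181.5)
(38147 + 33367)*(b + 1594*(-5)) = (38147 + 33367)*(6363/2 + 1594*(-5)) = 71514*(6363/2 - 7970) = 71514*(-9577/2) = -342444789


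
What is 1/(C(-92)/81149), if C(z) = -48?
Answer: -81149/48 ≈ -1690.6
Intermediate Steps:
1/(C(-92)/81149) = 1/(-48/81149) = -81149/48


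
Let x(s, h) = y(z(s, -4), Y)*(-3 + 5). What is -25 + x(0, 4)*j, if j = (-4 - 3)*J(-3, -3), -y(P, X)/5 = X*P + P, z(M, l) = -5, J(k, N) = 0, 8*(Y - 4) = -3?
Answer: -25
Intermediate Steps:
Y = 29/8 (Y = 4 + (1/8)*(-3) = 4 - 3/8 = 29/8 ≈ 3.6250)
y(P, X) = -5*P - 5*P*X (y(P, X) = -5*(X*P + P) = -5*(P*X + P) = -5*(P + P*X) = -5*P - 5*P*X)
j = 0 (j = (-4 - 3)*0 = -7*0 = 0)
x(s, h) = 925/4 (x(s, h) = (-5*(-5)*(1 + 29/8))*(-3 + 5) = -5*(-5)*37/8*2 = (925/8)*2 = 925/4)
-25 + x(0, 4)*j = -25 + (925/4)*0 = -25 + 0 = -25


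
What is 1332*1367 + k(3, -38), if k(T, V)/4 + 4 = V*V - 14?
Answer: 1826548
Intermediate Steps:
k(T, V) = -72 + 4*V² (k(T, V) = -16 + 4*(V*V - 14) = -16 + 4*(V² - 14) = -16 + 4*(-14 + V²) = -16 + (-56 + 4*V²) = -72 + 4*V²)
1332*1367 + k(3, -38) = 1332*1367 + (-72 + 4*(-38)²) = 1820844 + (-72 + 4*1444) = 1820844 + (-72 + 5776) = 1820844 + 5704 = 1826548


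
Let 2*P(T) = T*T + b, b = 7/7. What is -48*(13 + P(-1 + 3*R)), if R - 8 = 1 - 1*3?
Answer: -7584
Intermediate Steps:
b = 1 (b = 7*(⅐) = 1)
R = 6 (R = 8 + (1 - 1*3) = 8 + (1 - 3) = 8 - 2 = 6)
P(T) = ½ + T²/2 (P(T) = (T*T + 1)/2 = (T² + 1)/2 = (1 + T²)/2 = ½ + T²/2)
-48*(13 + P(-1 + 3*R)) = -48*(13 + (½ + (-1 + 3*6)²/2)) = -48*(13 + (½ + (-1 + 18)²/2)) = -48*(13 + (½ + (½)*17²)) = -48*(13 + (½ + (½)*289)) = -48*(13 + (½ + 289/2)) = -48*(13 + 145) = -48*158 = -7584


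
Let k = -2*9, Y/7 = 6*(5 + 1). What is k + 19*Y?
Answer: 4770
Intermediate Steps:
Y = 252 (Y = 7*(6*(5 + 1)) = 7*(6*6) = 7*36 = 252)
k = -18
k + 19*Y = -18 + 19*252 = -18 + 4788 = 4770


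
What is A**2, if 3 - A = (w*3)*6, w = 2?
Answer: 1089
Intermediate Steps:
A = -33 (A = 3 - 2*3*6 = 3 - 6*6 = 3 - 1*36 = 3 - 36 = -33)
A**2 = (-33)**2 = 1089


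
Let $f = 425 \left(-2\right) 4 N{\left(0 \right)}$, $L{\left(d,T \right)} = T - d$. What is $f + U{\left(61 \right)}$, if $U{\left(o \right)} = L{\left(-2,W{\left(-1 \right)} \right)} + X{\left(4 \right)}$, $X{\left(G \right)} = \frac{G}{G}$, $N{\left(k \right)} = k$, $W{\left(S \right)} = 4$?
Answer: $7$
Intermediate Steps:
$X{\left(G \right)} = 1$
$U{\left(o \right)} = 7$ ($U{\left(o \right)} = \left(4 - -2\right) + 1 = \left(4 + 2\right) + 1 = 6 + 1 = 7$)
$f = 0$ ($f = 425 \left(-2\right) 4 \cdot 0 = 425 \left(\left(-8\right) 0\right) = 425 \cdot 0 = 0$)
$f + U{\left(61 \right)} = 0 + 7 = 7$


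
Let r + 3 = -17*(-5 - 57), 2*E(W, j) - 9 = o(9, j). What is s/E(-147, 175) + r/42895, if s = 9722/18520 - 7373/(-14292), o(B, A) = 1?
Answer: 82551770993/354805778025 ≈ 0.23267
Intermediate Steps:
s = 8609212/8271495 (s = 9722*(1/18520) - 7373*(-1/14292) = 4861/9260 + 7373/14292 = 8609212/8271495 ≈ 1.0408)
E(W, j) = 5 (E(W, j) = 9/2 + (½)*1 = 9/2 + ½ = 5)
r = 1051 (r = -3 - 17*(-5 - 57) = -3 - 17*(-62) = -3 + 1054 = 1051)
s/E(-147, 175) + r/42895 = (8609212/8271495)/5 + 1051/42895 = (8609212/8271495)*(⅕) + 1051*(1/42895) = 8609212/41357475 + 1051/42895 = 82551770993/354805778025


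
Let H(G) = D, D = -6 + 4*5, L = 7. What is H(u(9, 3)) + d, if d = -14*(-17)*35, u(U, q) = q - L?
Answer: 8344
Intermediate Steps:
u(U, q) = -7 + q (u(U, q) = q - 1*7 = q - 7 = -7 + q)
d = 8330 (d = 238*35 = 8330)
D = 14 (D = -6 + 20 = 14)
H(G) = 14
H(u(9, 3)) + d = 14 + 8330 = 8344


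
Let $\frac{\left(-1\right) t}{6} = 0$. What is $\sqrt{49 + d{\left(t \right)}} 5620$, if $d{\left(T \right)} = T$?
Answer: $39340$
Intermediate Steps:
$t = 0$ ($t = \left(-6\right) 0 = 0$)
$\sqrt{49 + d{\left(t \right)}} 5620 = \sqrt{49 + 0} \cdot 5620 = \sqrt{49} \cdot 5620 = 7 \cdot 5620 = 39340$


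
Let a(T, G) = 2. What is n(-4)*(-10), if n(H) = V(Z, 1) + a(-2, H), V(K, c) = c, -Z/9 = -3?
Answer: -30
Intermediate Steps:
Z = 27 (Z = -9*(-3) = 27)
n(H) = 3 (n(H) = 1 + 2 = 3)
n(-4)*(-10) = 3*(-10) = -30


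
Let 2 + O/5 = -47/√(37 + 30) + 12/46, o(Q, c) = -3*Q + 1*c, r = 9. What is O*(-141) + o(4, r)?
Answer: 28131/23 + 33135*√67/67 ≈ 5271.2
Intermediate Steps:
o(Q, c) = c - 3*Q (o(Q, c) = -3*Q + c = c - 3*Q)
O = -200/23 - 235*√67/67 (O = -10 + 5*(-47/√(37 + 30) + 12/46) = -10 + 5*(-47*√67/67 + 12*(1/46)) = -10 + 5*(-47*√67/67 + 6/23) = -10 + 5*(6/23 - 47*√67/67) = -10 + (30/23 - 235*√67/67) = -200/23 - 235*√67/67 ≈ -37.405)
O*(-141) + o(4, r) = (-200/23 - 235*√67/67)*(-141) + (9 - 3*4) = (28200/23 + 33135*√67/67) + (9 - 12) = (28200/23 + 33135*√67/67) - 3 = 28131/23 + 33135*√67/67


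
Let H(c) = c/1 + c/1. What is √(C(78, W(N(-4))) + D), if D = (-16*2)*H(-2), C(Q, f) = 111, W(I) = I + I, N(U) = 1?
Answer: √239 ≈ 15.460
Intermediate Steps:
W(I) = 2*I
H(c) = 2*c (H(c) = c*1 + c*1 = c + c = 2*c)
D = 128 (D = (-16*2)*(2*(-2)) = -32*(-4) = 128)
√(C(78, W(N(-4))) + D) = √(111 + 128) = √239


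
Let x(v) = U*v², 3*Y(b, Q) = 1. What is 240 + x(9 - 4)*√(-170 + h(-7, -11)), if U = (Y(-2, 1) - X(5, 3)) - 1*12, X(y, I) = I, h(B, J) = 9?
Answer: 240 - 1100*I*√161/3 ≈ 240.0 - 4652.5*I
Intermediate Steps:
Y(b, Q) = ⅓ (Y(b, Q) = (⅓)*1 = ⅓)
U = -44/3 (U = (⅓ - 1*3) - 1*12 = (⅓ - 3) - 12 = -8/3 - 12 = -44/3 ≈ -14.667)
x(v) = -44*v²/3
240 + x(9 - 4)*√(-170 + h(-7, -11)) = 240 + (-44*(9 - 4)²/3)*√(-170 + 9) = 240 + (-44/3*5²)*√(-161) = 240 + (-44/3*25)*(I*√161) = 240 - 1100*I*√161/3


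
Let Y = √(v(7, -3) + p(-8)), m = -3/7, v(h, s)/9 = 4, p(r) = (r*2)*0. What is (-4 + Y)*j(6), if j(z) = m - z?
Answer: -90/7 ≈ -12.857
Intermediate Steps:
p(r) = 0 (p(r) = (2*r)*0 = 0)
v(h, s) = 36 (v(h, s) = 9*4 = 36)
m = -3/7 (m = -3*⅐ = -3/7 ≈ -0.42857)
Y = 6 (Y = √(36 + 0) = √36 = 6)
j(z) = -3/7 - z
(-4 + Y)*j(6) = (-4 + 6)*(-3/7 - 1*6) = 2*(-3/7 - 6) = 2*(-45/7) = -90/7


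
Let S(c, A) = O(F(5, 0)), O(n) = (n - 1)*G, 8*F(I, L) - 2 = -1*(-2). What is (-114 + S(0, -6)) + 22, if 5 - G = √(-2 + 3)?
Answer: -94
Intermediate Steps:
G = 4 (G = 5 - √(-2 + 3) = 5 - √1 = 5 - 1*1 = 5 - 1 = 4)
F(I, L) = ½ (F(I, L) = ¼ + (-1*(-2))/8 = ¼ + (⅛)*2 = ¼ + ¼ = ½)
O(n) = -4 + 4*n (O(n) = (n - 1)*4 = (-1 + n)*4 = -4 + 4*n)
S(c, A) = -2 (S(c, A) = -4 + 4*(½) = -4 + 2 = -2)
(-114 + S(0, -6)) + 22 = (-114 - 2) + 22 = -116 + 22 = -94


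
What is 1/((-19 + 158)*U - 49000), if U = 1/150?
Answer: -150/7349861 ≈ -2.0409e-5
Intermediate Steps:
U = 1/150 ≈ 0.0066667
1/((-19 + 158)*U - 49000) = 1/((-19 + 158)*(1/150) - 49000) = 1/(139*(1/150) - 49000) = 1/(139/150 - 49000) = 1/(-7349861/150) = -150/7349861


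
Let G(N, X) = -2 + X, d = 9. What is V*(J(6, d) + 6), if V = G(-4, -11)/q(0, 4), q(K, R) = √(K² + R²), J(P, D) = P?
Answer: -39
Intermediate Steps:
V = -13/4 (V = (-2 - 11)/(√(0² + 4²)) = -13/√(0 + 16) = -13/(√16) = -13/4 ≈ -3.2500)
V*(J(6, d) + 6) = -13*(6 + 6)/4 = -13/4*12 = -39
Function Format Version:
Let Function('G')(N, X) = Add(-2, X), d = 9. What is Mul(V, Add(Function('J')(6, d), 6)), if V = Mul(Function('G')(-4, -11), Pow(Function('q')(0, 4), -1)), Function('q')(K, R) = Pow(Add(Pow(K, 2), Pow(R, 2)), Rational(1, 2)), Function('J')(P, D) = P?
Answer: -39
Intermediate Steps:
V = Rational(-13, 4) (V = Mul(Add(-2, -11), Pow(Pow(Add(Pow(0, 2), Pow(4, 2)), Rational(1, 2)), -1)) = Mul(-13, Pow(Pow(Add(0, 16), Rational(1, 2)), -1)) = Mul(-13, Pow(Pow(16, Rational(1, 2)), -1)) = Mul(-13, Pow(4, -1)) = Mul(-13, Rational(1, 4)) = Rational(-13, 4) ≈ -3.2500)
Mul(V, Add(Function('J')(6, d), 6)) = Mul(Rational(-13, 4), Add(6, 6)) = Mul(Rational(-13, 4), 12) = -39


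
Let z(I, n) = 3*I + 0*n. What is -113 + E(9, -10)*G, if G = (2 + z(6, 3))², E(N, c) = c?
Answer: -4113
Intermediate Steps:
z(I, n) = 3*I (z(I, n) = 3*I + 0 = 3*I)
G = 400 (G = (2 + 3*6)² = (2 + 18)² = 20² = 400)
-113 + E(9, -10)*G = -113 - 10*400 = -113 - 4000 = -4113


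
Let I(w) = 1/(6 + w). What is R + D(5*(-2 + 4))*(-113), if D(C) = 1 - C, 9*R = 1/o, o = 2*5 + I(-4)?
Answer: 192215/189 ≈ 1017.0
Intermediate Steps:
o = 21/2 (o = 2*5 + 1/(6 - 4) = 10 + 1/2 = 10 + ½ = 21/2 ≈ 10.500)
R = 2/189 (R = 1/(9*(21/2)) = (⅑)*(2/21) = 2/189 ≈ 0.010582)
R + D(5*(-2 + 4))*(-113) = 2/189 + (1 - 5*(-2 + 4))*(-113) = 2/189 + (1 - 5*2)*(-113) = 2/189 + (1 - 1*10)*(-113) = 2/189 + (1 - 10)*(-113) = 2/189 - 9*(-113) = 2/189 + 1017 = 192215/189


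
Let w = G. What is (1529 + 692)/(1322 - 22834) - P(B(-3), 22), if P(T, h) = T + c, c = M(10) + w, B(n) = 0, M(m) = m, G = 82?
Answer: -1981325/21512 ≈ -92.103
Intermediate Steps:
w = 82
c = 92 (c = 10 + 82 = 92)
P(T, h) = 92 + T (P(T, h) = T + 92 = 92 + T)
(1529 + 692)/(1322 - 22834) - P(B(-3), 22) = (1529 + 692)/(1322 - 22834) - (92 + 0) = 2221/(-21512) - 1*92 = 2221*(-1/21512) - 92 = -2221/21512 - 92 = -1981325/21512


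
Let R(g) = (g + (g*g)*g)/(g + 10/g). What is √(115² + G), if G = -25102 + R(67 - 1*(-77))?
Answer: √952252758435/10373 ≈ 94.074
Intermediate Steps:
R(g) = (g + g³)/(g + 10/g) (R(g) = (g + g²*g)/(g + 10/g) = (g + g³)/(g + 10/g))
G = -45381830/10373 (G = -25102 + ((67 - 1*(-77))² + (67 - 1*(-77))⁴)/(10 + (67 - 1*(-77))²) = -25102 + ((67 + 77)² + (67 + 77)⁴)/(10 + (67 + 77)²) = -25102 + (144² + 144⁴)/(10 + 144²) = -25102 + (20736 + 429981696)/(10 + 20736) = -25102 + 430002432/20746 = -25102 + (1/20746)*430002432 = -25102 + 215001216/10373 = -45381830/10373 ≈ -4375.0)
√(115² + G) = √(115² - 45381830/10373) = √(13225 - 45381830/10373) = √(91801095/10373) = √952252758435/10373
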